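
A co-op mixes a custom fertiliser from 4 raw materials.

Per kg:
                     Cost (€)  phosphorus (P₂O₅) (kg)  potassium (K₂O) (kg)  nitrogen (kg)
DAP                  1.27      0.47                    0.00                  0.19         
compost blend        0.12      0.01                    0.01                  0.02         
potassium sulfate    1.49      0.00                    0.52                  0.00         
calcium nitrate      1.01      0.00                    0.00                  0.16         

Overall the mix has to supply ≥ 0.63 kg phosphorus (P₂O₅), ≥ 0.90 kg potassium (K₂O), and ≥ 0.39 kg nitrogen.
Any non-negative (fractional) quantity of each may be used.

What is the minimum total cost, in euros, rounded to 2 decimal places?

€4.83

Let x1 = kg of DAP, x2 = kg of compost blend, x3 = kg of potassium sulfate, x4 = kg of calcium nitrate.
Minimise 1.27x1 + 0.12x2 + 1.49x3 + 1.01x4 s.t.:
  0.47x1 + 0.01x2 ≥ 0.63   (phosphorus (P₂O₅))
  0.01x2 + 0.52x3 ≥ 0.9   (potassium (K₂O))
  0.19x1 + 0.02x2 + 0.16x4 ≥ 0.39   (nitrogen)
  x1, x2, x3, x4 ≥ 0.
At the optimum only DAP, compost blend, potassium sulfate are positive (calcium nitrate = 0). The phosphorus (P₂O₅), potassium (K₂O), nitrogen requirements are met with equality.
So DAP = 1.16 kg, compost blend = 8.48 kg, potassium sulfate = 1.568 kg.
Total cost: 1.27·1.16 + 0.12·8.48 + 1.49·1.568 = 4.8271.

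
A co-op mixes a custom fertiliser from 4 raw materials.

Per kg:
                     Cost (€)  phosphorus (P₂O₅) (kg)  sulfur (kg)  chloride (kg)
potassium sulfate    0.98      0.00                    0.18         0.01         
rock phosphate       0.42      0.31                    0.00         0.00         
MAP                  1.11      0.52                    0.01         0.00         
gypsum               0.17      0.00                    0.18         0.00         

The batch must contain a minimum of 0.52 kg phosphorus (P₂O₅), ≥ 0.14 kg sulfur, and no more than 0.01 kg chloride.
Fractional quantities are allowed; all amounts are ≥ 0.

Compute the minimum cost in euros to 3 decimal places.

€0.837

Let x1 = kg of potassium sulfate, x2 = kg of rock phosphate, x3 = kg of MAP, x4 = kg of gypsum.
Minimize 0.98x1 + 0.42x2 + 1.11x3 + 0.17x4 s.t.:
  0.31x2 + 0.52x3 ≥ 0.52   (phosphorus (P₂O₅))
  0.18x1 + 0.01x3 + 0.18x4 ≥ 0.14   (sulfur)
  0.01x1 ≤ 0.01   (chloride)
  x1, x2, x3, x4 ≥ 0.
At the optimum only rock phosphate, gypsum are positive (potassium sulfate, MAP = 0). Binding constraints: phosphorus (P₂O₅) and sulfur.
Solving gives x2 = 1.677, x4 = 0.7778.
Total cost: 0.42·1.677 + 0.17·0.7778 = 0.83657.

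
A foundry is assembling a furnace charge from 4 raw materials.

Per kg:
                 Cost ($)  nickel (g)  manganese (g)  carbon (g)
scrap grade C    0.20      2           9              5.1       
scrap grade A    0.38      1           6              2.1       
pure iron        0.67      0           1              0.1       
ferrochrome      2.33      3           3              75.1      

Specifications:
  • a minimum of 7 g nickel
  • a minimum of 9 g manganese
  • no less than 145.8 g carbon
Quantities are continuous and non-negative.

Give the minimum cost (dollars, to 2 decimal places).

$4.55

Let x1 = kg of scrap grade C, x2 = kg of scrap grade A, x3 = kg of pure iron, x4 = kg of ferrochrome.
min 0.2x1 + 0.38x2 + 0.67x3 + 2.33x4 s.t.:
  2x1 + 1x2 + 3x4 ≥ 7   (nickel)
  9x1 + 6x2 + 1x3 + 3x4 ≥ 9   (manganese)
  5.1x1 + 2.1x2 + 0.1x3 + 75.1x4 ≥ 145.8   (carbon)
  x1, x2, x3, x4 ≥ 0.
The cheapest feasible vertex uses only scrap grade C, ferrochrome; scrap grade A, pure iron are not used. Binding constraints: nickel and carbon.
Optimal quantities: scrap grade C = 0.6546 kg, ferrochrome = 1.897 kg.
Total cost: 0.2·0.6546 + 2.33·1.897 = 4.5509.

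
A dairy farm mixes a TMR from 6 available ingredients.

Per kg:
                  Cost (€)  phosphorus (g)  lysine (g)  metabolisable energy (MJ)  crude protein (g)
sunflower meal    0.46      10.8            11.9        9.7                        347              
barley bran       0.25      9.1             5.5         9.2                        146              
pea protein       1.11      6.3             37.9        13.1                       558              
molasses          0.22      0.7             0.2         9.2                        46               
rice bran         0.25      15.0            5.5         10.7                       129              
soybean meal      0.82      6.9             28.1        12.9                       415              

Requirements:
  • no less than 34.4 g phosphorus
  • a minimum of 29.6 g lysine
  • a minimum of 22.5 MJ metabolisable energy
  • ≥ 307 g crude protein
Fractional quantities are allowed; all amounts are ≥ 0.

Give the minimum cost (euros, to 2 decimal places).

Treat it as an LP. Let x1 = kg of sunflower meal, x2 = kg of barley bran, x3 = kg of pea protein, x4 = kg of molasses, x5 = kg of rice bran, x6 = kg of soybean meal.
Minimise 0.46x1 + 0.25x2 + 1.11x3 + 0.22x4 + 0.25x5 + 0.82x6 s.t.:
  10.8x1 + 9.1x2 + 6.3x3 + 0.7x4 + 15x5 + 6.9x6 ≥ 34.4   (phosphorus)
  11.9x1 + 5.5x2 + 37.9x3 + 0.2x4 + 5.5x5 + 28.1x6 ≥ 29.6   (lysine)
  9.7x1 + 9.2x2 + 13.1x3 + 9.2x4 + 10.7x5 + 12.9x6 ≥ 22.5   (metabolisable energy)
  347x1 + 146x2 + 558x3 + 46x4 + 129x5 + 415x6 ≥ 307   (crude protein)
  x1, x2, x3, x4, x5, x6 ≥ 0.
The optimal basis is {rice bran, soybean meal}; sunflower meal, barley bran, pea protein, molasses drop out. There the phosphorus and lysine constraints are tight.
Solving gives x5 = 1.988, x6 = 0.6643.
Hence cost = 0.25·1.988 + 0.82·0.6643 = €1.0417.

€1.04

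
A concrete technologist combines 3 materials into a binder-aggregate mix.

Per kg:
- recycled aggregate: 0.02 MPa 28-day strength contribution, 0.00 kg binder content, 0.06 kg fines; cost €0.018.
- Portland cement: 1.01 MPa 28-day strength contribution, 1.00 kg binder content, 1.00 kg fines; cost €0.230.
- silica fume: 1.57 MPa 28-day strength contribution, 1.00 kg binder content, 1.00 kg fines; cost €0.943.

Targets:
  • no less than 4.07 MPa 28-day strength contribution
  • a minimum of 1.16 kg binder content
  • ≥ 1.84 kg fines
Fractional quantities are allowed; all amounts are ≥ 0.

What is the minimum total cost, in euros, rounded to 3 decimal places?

Set it up as a linear program. Let x1 = kg of recycled aggregate, x2 = kg of Portland cement, x3 = kg of silica fume.
min 0.018x1 + 0.23x2 + 0.943x3 subject to:
  0.02x1 + 1.01x2 + 1.57x3 ≥ 4.07   (28-day strength contribution)
  1x2 + 1x3 ≥ 1.16   (binder content)
  0.06x1 + 1x2 + 1x3 ≥ 1.84   (fines)
  x1, x2, x3 ≥ 0.
At the optimum only Portland cement is positive (recycled aggregate, silica fume = 0). There the 28-day strength contribution constraint is tight.
Solving gives x2 = 4.03.
Cost = 0.23·4.03 = 0.92690.

€0.927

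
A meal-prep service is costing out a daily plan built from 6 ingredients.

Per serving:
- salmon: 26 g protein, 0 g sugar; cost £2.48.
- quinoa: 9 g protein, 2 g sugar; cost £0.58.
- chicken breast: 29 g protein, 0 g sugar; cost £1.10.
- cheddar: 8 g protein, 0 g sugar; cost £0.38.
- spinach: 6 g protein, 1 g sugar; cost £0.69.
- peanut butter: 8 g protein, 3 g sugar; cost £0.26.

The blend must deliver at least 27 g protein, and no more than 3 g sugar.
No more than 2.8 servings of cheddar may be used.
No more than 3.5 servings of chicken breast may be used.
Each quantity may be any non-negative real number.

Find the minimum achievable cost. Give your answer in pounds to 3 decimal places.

Let x1 = servings of salmon, x2 = servings of quinoa, x3 = servings of chicken breast, x4 = servings of cheddar, x5 = servings of spinach, x6 = servings of peanut butter.
Minimize 2.48x1 + 0.58x2 + 1.1x3 + 0.38x4 + 0.69x5 + 0.26x6 s.t.:
  26x1 + 9x2 + 29x3 + 8x4 + 6x5 + 8x6 ≥ 27   (protein)
  2x2 + 1x5 + 3x6 ≤ 3   (sugar)
  x4 ≤ 2.8
  x3 ≤ 3.5
  x1, x2, x3, x4, x5, x6 ≥ 0.
The cheapest feasible vertex uses only chicken breast, peanut butter; salmon, quinoa, cheddar, spinach are not used. There the protein and sugar constraints are tight.
Optimal quantities: chicken breast = 0.6552 servings, peanut butter = 1 serving.
Cost = 1.1·0.6552 + 0.26·1 = 0.98072.

£0.981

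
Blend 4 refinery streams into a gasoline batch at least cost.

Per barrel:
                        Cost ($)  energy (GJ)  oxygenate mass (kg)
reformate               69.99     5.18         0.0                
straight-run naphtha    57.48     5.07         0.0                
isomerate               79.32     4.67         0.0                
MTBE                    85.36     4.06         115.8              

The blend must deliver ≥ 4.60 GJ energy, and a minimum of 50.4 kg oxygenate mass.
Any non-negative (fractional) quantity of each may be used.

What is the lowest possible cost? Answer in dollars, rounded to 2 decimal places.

$69.27

This is a linear program. Let x1 = barrels of reformate, x2 = barrels of straight-run naphtha, x3 = barrels of isomerate, x4 = barrels of MTBE.
Minimise 69.99x1 + 57.48x2 + 79.32x3 + 85.36x4 with:
  5.18x1 + 5.07x2 + 4.67x3 + 4.06x4 ≥ 4.6   (energy)
  115.8x4 ≥ 50.4   (oxygenate mass)
  x1, x2, x3, x4 ≥ 0.
The optimal basis is {straight-run naphtha, MTBE}; reformate, isomerate drop out. Binding constraints: energy and oxygenate mass.
So straight-run naphtha = 0.5588 barrels, MTBE = 0.4352 barrels.
Cost = 57.48·0.5588 + 85.36·0.4352 = 69.2685.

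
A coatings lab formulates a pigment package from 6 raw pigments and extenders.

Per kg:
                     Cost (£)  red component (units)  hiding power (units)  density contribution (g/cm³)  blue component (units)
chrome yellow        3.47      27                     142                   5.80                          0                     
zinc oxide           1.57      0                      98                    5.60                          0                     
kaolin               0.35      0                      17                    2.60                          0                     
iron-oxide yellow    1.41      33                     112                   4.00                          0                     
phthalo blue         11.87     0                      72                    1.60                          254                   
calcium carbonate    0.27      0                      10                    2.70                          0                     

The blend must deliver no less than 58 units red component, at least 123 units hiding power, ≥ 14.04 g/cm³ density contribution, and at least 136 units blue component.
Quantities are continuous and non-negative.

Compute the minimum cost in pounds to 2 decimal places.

£9.45

Let x1 = kg of chrome yellow, x2 = kg of zinc oxide, x3 = kg of kaolin, x4 = kg of iron-oxide yellow, x5 = kg of phthalo blue, x6 = kg of calcium carbonate.
min 3.47x1 + 1.57x2 + 0.35x3 + 1.41x4 + 11.87x5 + 0.27x6 with:
  27x1 + 33x4 ≥ 58   (red component)
  142x1 + 98x2 + 17x3 + 112x4 + 72x5 + 10x6 ≥ 123   (hiding power)
  5.8x1 + 5.6x2 + 2.6x3 + 4x4 + 1.6x5 + 2.7x6 ≥ 14.04   (density contribution)
  254x5 ≥ 136   (blue component)
  x1, x2, x3, x4, x5, x6 ≥ 0.
The cheapest feasible vertex uses only iron-oxide yellow, phthalo blue, calcium carbonate; chrome yellow, zinc oxide, kaolin are not used. Binding constraints: red component, density contribution, blue component.
That vertex is x4 = 1.758, x5 = 0.5354, x6 = 2.279.
Hence cost = 1.41·1.758 + 11.87·0.5354 + 0.27·2.279 = £9.4493.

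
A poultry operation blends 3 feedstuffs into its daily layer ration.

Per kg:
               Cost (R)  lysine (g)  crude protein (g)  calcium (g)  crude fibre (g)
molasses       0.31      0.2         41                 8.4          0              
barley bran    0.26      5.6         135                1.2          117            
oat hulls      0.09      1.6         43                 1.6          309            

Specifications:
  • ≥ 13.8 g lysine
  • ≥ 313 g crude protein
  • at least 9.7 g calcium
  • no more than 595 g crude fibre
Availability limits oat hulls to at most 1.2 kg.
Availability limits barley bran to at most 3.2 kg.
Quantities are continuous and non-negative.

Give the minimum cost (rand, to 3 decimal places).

R0.850

Treat it as an LP. Let x1 = kg of molasses, x2 = kg of barley bran, x3 = kg of oat hulls.
min 0.31x1 + 0.26x2 + 0.09x3 s.t.:
  0.2x1 + 5.6x2 + 1.6x3 ≥ 13.8   (lysine)
  41x1 + 135x2 + 43x3 ≥ 313   (crude protein)
  8.4x1 + 1.2x2 + 1.6x3 ≥ 9.7   (calcium)
  117x2 + 309x3 ≤ 595   (crude fibre)
  x3 ≤ 1.2
  x2 ≤ 3.2
  x1, x2, x3 ≥ 0.
The optimal mix uses every input. Binding constraints: lysine, calcium, crude fibre.
Solving gives x1 = 0.638, x2 = 2.121, x3 = 1.123.
Objective = 0.31·0.638 + 0.26·2.121 + 0.09·1.123 = 0.85031.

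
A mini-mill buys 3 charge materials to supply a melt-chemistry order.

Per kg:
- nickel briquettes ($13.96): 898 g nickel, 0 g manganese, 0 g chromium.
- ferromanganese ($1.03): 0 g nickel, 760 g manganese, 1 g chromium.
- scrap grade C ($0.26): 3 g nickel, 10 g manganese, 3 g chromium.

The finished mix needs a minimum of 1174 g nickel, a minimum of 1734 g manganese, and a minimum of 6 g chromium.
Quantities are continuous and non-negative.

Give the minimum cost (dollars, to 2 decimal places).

Let x1 = kg of nickel briquettes, x2 = kg of ferromanganese, x3 = kg of scrap grade C.
min 13.96x1 + 1.03x2 + 0.26x3 s.t.:
  898x1 + 3x3 ≥ 1174   (nickel)
  760x2 + 10x3 ≥ 1734   (manganese)
  1x2 + 3x3 ≥ 6   (chromium)
  x1, x2, x3 ≥ 0.
The optimal mix uses every input. There the nickel, manganese, chromium constraints are tight.
Optimal quantities: nickel briquettes = 1.303 kg, ferromanganese = 2.265 kg, scrap grade C = 1.245 kg.
Hence cost = 13.96·1.303 + 1.03·2.265 + 0.26·1.245 = $20.8465.

$20.85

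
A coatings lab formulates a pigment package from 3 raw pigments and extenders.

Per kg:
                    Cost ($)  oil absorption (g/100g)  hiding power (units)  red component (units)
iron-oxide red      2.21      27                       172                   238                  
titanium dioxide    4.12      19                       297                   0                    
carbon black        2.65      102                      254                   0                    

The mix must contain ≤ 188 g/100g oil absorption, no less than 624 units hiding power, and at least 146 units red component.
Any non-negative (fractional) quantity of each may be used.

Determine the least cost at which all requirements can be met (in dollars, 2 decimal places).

$7.13

Let x1 = kg of iron-oxide red, x2 = kg of titanium dioxide, x3 = kg of carbon black.
Minimise 2.21x1 + 4.12x2 + 2.65x3 subject to:
  27x1 + 19x2 + 102x3 ≤ 188   (oil absorption)
  172x1 + 297x2 + 254x3 ≥ 624   (hiding power)
  238x1 ≥ 146   (red component)
  x1, x2, x3 ≥ 0.
The minimum-cost mix takes nothing from titanium dioxide — only iron-oxide red, carbon black. The oil absorption and hiding power requirements are met with equality.
So iron-oxide red = 1.488 kg, carbon black = 1.449 kg.
Hence cost = 2.21·1.488 + 2.65·1.449 = $7.1283.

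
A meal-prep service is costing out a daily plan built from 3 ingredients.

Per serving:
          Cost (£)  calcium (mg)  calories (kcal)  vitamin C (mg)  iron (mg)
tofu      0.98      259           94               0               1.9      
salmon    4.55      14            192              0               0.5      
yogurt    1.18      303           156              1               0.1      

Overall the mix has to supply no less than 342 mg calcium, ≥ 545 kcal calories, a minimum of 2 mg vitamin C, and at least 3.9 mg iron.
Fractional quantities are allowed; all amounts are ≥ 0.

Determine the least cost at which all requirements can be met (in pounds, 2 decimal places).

Treat it as an LP. Let x1 = servings of tofu, x2 = servings of salmon, x3 = servings of yogurt.
Minimize 0.98x1 + 4.55x2 + 1.18x3 subject to:
  259x1 + 14x2 + 303x3 ≥ 342   (calcium)
  94x1 + 192x2 + 156x3 ≥ 545   (calories)
  1x3 ≥ 2   (vitamin C)
  1.9x1 + 0.5x2 + 0.1x3 ≥ 3.9   (iron)
  x1, x2, x3 ≥ 0.
The cheapest feasible vertex uses only tofu, yogurt; salmon is not used. Binding constraints: calories and iron.
Solving gives x1 = 1.93, x3 = 2.331.
Cost = 0.98·1.93 + 1.18·2.331 = 4.6420.

£4.64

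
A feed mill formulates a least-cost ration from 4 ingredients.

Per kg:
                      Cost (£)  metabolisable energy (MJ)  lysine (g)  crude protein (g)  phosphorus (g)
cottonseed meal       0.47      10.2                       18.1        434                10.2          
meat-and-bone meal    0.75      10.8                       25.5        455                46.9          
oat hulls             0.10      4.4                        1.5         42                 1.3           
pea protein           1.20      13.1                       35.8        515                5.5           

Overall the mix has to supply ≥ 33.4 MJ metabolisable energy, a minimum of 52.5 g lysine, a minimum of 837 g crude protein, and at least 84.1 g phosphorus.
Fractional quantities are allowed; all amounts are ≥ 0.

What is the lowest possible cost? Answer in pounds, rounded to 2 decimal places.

Let x1 = kg of cottonseed meal, x2 = kg of meat-and-bone meal, x3 = kg of oat hulls, x4 = kg of pea protein.
Minimize 0.47x1 + 0.75x2 + 0.1x3 + 1.2x4 subject to:
  10.2x1 + 10.8x2 + 4.4x3 + 13.1x4 ≥ 33.4   (metabolisable energy)
  18.1x1 + 25.5x2 + 1.5x3 + 35.8x4 ≥ 52.5   (lysine)
  434x1 + 455x2 + 42x3 + 515x4 ≥ 837   (crude protein)
  10.2x1 + 46.9x2 + 1.3x3 + 5.5x4 ≥ 84.1   (phosphorus)
  x1, x2, x3, x4 ≥ 0.
The optimal basis is {cottonseed meal, meat-and-bone meal, oat hulls}; pea protein drops out. There the metabolisable energy, lysine, phosphorus constraints are tight.
Solving gives x1 = 0.3679, x2 = 1.638, x3 = 2.718.
Objective = 0.47·0.3679 + 0.75·1.638 + 0.1·2.718 = 1.6732.

£1.67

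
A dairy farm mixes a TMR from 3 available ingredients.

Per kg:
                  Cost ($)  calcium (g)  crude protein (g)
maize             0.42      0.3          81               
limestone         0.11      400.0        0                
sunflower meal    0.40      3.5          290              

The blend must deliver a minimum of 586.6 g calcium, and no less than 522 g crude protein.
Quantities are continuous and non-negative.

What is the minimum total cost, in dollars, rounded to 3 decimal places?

Treat it as an LP. Let x1 = kg of maize, x2 = kg of limestone, x3 = kg of sunflower meal.
Minimise 0.42x1 + 0.11x2 + 0.4x3 s.t.:
  0.3x1 + 400x2 + 3.5x3 ≥ 586.6   (calcium)
  81x1 + 290x3 ≥ 522   (crude protein)
  x1, x2, x3 ≥ 0.
The minimum-cost mix takes nothing from maize — only limestone, sunflower meal. The calcium and crude protein requirements are met with equality.
Optimal quantities: limestone = 1.451 kg, sunflower meal = 1.8 kg.
Cost = 0.11·1.451 + 0.4·1.8 = 0.87961.

$0.880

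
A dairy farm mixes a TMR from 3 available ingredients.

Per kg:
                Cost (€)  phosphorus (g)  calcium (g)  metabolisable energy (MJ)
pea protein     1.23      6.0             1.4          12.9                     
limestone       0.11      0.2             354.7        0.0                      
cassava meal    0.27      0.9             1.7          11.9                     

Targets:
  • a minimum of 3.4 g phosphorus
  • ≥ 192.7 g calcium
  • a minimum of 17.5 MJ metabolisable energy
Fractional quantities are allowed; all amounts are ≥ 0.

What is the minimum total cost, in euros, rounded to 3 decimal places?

Let x1 = kg of pea protein, x2 = kg of limestone, x3 = kg of cassava meal.
Minimize 1.23x1 + 0.11x2 + 0.27x3 subject to:
  6x1 + 0.2x2 + 0.9x3 ≥ 3.4   (phosphorus)
  1.4x1 + 354.7x2 + 1.7x3 ≥ 192.7   (calcium)
  12.9x1 + 11.9x3 ≥ 17.5   (metabolisable energy)
  x1, x2, x3 ≥ 0.
All 3 inputs are positive at the optimum. There the phosphorus, calcium, metabolisable energy constraints are tight.
So pea protein = 0.3919 kg, limestone = 0.5367 kg, cassava meal = 1.046 kg.
Total cost: 1.23·0.3919 + 0.11·0.5367 + 0.27·1.046 = 0.82349.

€0.823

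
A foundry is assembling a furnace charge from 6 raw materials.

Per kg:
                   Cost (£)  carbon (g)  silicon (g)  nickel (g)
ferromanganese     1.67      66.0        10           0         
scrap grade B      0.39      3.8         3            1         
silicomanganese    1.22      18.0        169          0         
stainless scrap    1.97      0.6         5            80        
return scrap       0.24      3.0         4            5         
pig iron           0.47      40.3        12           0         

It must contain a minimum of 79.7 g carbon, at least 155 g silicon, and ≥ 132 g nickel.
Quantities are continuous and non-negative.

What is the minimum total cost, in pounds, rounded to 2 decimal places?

£4.93

Let x1 = kg of ferromanganese, x2 = kg of scrap grade B, x3 = kg of silicomanganese, x4 = kg of stainless scrap, x5 = kg of return scrap, x6 = kg of pig iron.
Minimize 1.67x1 + 0.39x2 + 1.22x3 + 1.97x4 + 0.24x5 + 0.47x6 s.t.:
  66x1 + 3.8x2 + 18x3 + 0.6x4 + 3x5 + 40.3x6 ≥ 79.7   (carbon)
  10x1 + 3x2 + 169x3 + 5x4 + 4x5 + 12x6 ≥ 155   (silicon)
  1x2 + 80x4 + 5x5 ≥ 132   (nickel)
  x1, x2, x3, x4, x5, x6 ≥ 0.
The optimal basis is {silicomanganese, stainless scrap, pig iron}; ferromanganese, scrap grade B, return scrap drop out. There the carbon, silicon, nickel constraints are tight.
Optimal quantities: silicomanganese = 0.7536 kg, stainless scrap = 1.65 kg, pig iron = 1.617 kg.
Cost = 1.22·0.7536 + 1.97·1.65 + 0.47·1.617 = 4.9299.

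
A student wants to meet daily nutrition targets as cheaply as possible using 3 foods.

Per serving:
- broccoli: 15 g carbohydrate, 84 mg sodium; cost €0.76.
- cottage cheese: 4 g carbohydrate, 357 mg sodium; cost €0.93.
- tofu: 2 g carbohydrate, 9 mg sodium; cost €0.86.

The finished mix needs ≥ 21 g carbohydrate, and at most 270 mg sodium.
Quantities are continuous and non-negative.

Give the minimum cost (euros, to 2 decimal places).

€1.06

Let x1 = servings of broccoli, x2 = servings of cottage cheese, x3 = servings of tofu.
Minimize 0.76x1 + 0.93x2 + 0.86x3 s.t.:
  15x1 + 4x2 + 2x3 ≥ 21   (carbohydrate)
  84x1 + 357x2 + 9x3 ≤ 270   (sodium)
  x1, x2, x3 ≥ 0.
At the optimum only broccoli is positive (cottage cheese, tofu = 0). Binding constraint: carbohydrate.
Optimal quantities: broccoli = 1.4 servings.
Total cost: 0.76·1.4 = 1.0640.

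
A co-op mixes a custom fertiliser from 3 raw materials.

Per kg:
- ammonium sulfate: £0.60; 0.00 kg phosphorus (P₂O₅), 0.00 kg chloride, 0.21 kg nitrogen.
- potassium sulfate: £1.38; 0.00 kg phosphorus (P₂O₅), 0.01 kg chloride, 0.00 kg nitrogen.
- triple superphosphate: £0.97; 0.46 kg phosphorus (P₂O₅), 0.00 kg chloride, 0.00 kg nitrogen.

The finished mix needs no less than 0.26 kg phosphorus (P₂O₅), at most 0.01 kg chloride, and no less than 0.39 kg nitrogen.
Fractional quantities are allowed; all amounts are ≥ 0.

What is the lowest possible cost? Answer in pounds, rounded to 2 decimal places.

£1.66

This is a linear program. Let x1 = kg of ammonium sulfate, x2 = kg of potassium sulfate, x3 = kg of triple superphosphate.
min 0.6x1 + 1.38x2 + 0.97x3 s.t.:
  0.46x3 ≥ 0.26   (phosphorus (P₂O₅))
  0.01x2 ≤ 0.01   (chloride)
  0.21x1 ≥ 0.39   (nitrogen)
  x1, x2, x3 ≥ 0.
The optimal basis is {ammonium sulfate, triple superphosphate}; potassium sulfate drops out. Binding constraints: phosphorus (P₂O₅) and nitrogen.
So ammonium sulfate = 1.857 kg, triple superphosphate = 0.5652 kg.
Objective = 0.6·1.857 + 0.97·0.5652 = 1.6624.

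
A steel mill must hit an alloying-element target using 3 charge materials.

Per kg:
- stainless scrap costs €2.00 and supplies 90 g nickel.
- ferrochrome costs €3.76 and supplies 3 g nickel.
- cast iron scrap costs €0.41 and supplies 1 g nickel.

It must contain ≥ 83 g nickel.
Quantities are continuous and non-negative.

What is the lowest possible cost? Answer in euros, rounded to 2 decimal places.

Let x1 = kg of stainless scrap, x2 = kg of ferrochrome, x3 = kg of cast iron scrap.
Minimise 2x1 + 3.76x2 + 0.41x3 s.t.:
  90x1 + 3x2 + 1x3 ≥ 83   (nickel)
  x1, x2, x3 ≥ 0.
The optimal basis is {stainless scrap}; ferrochrome, cast iron scrap drop out. There the nickel constraint is tight.
So stainless scrap = 0.9222 kg.
Total cost: 2·0.9222 = 1.8444.

€1.84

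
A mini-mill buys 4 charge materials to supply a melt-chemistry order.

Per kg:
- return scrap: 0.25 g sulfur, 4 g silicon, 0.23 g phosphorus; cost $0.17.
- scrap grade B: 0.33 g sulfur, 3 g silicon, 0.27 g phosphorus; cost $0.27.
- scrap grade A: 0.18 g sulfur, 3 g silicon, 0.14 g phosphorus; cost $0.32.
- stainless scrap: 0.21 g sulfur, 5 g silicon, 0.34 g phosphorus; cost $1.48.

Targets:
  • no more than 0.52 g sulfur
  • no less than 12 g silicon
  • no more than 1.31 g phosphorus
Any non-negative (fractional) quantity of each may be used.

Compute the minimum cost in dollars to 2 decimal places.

$3.35

Let x1 = kg of return scrap, x2 = kg of scrap grade B, x3 = kg of scrap grade A, x4 = kg of stainless scrap.
Minimise 0.17x1 + 0.27x2 + 0.32x3 + 1.48x4 with:
  0.25x1 + 0.33x2 + 0.18x3 + 0.21x4 ≤ 0.52   (sulfur)
  4x1 + 3x2 + 3x3 + 5x4 ≥ 12   (silicon)
  0.23x1 + 0.27x2 + 0.14x3 + 0.34x4 ≤ 1.31   (phosphorus)
  x1, x2, x3, x4 ≥ 0.
The minimum-cost mix takes nothing from scrap grade B, scrap grade A — only return scrap, stainless scrap. The sulfur and silicon requirements are met with equality.
So return scrap = 0.1951 kg, stainless scrap = 2.244 kg.
Cost = 0.17·0.1951 + 1.48·2.244 = 3.3543.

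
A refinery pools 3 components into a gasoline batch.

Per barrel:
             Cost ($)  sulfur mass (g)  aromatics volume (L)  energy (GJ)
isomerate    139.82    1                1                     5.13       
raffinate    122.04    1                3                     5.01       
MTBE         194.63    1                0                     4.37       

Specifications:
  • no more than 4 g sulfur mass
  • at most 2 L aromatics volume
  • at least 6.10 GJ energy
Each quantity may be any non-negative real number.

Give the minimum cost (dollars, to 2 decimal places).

Let x1 = barrels of isomerate, x2 = barrels of raffinate, x3 = barrels of MTBE.
min 139.82x1 + 122.04x2 + 194.63x3 with:
  1x1 + 1x2 + 1x3 ≤ 4   (sulfur mass)
  1x1 + 3x2 ≤ 2   (aromatics volume)
  5.13x1 + 5.01x2 + 4.37x3 ≥ 6.1   (energy)
  x1, x2, x3 ≥ 0.
The minimum-cost mix takes nothing from MTBE — only isomerate, raffinate. Binding constraints: aromatics volume and energy.
That vertex is x1 = 0.79769, x2 = 0.40077.
Objective = 139.82·0.79769 + 122.04·0.40077 = 160.4430.

$160.44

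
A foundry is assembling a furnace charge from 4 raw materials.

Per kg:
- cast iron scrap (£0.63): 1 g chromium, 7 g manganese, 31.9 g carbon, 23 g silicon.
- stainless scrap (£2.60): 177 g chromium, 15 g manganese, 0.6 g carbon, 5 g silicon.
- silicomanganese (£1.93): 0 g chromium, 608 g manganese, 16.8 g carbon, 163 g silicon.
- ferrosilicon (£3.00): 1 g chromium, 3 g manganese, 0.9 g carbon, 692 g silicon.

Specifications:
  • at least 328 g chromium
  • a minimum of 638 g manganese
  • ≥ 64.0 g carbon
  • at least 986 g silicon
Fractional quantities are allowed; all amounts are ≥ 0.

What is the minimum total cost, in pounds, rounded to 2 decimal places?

Let x1 = kg of cast iron scrap, x2 = kg of stainless scrap, x3 = kg of silicomanganese, x4 = kg of ferrosilicon.
Minimize 0.63x1 + 2.6x2 + 1.93x3 + 3x4 s.t.:
  1x1 + 177x2 + 1x4 ≥ 328   (chromium)
  7x1 + 15x2 + 608x3 + 3x4 ≥ 638   (manganese)
  31.9x1 + 0.6x2 + 16.8x3 + 0.9x4 ≥ 64   (carbon)
  23x1 + 5x2 + 163x3 + 692x4 ≥ 986   (silicon)
  x1, x2, x3, x4 ≥ 0.
All 4 inputs are positive at the optimum. Binding constraints: chromium, manganese, carbon, silicon.
That vertex is x1 = 1.423, x2 = 1.839, x3 = 0.982, x4 = 1.133.
Cost = 0.63·1.423 + 2.6·1.839 + 1.93·0.982 + 3·1.133 = 10.9722.

£10.97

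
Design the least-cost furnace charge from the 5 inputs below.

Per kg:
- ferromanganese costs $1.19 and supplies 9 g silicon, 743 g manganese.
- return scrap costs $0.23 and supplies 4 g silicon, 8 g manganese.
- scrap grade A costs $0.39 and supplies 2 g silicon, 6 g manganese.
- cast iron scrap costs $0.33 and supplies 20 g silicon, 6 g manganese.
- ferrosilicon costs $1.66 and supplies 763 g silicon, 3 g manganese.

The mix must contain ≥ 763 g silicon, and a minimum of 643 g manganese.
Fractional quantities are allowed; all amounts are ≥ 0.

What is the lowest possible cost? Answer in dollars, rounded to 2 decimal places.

Let x1 = kg of ferromanganese, x2 = kg of return scrap, x3 = kg of scrap grade A, x4 = kg of cast iron scrap, x5 = kg of ferrosilicon.
Minimize 1.19x1 + 0.23x2 + 0.39x3 + 0.33x4 + 1.66x5 subject to:
  9x1 + 4x2 + 2x3 + 20x4 + 763x5 ≥ 763   (silicon)
  743x1 + 8x2 + 6x3 + 6x4 + 3x5 ≥ 643   (manganese)
  x1, x2, x3, x4, x5 ≥ 0.
At the optimum only ferromanganese, ferrosilicon are positive (return scrap, scrap grade A, cast iron scrap = 0). There the silicon and manganese constraints are tight.
Solving gives x1 = 0.8614, x5 = 0.9898.
Total cost: 1.19·0.8614 + 1.66·0.9898 = 2.6681.

$2.67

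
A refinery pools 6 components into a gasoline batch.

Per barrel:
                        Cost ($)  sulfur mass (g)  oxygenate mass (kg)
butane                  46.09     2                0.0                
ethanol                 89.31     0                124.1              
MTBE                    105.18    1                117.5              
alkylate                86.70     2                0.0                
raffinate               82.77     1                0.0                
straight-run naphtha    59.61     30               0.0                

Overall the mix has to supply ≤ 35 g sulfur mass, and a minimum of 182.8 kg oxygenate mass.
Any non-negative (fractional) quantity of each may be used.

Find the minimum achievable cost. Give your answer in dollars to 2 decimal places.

$131.55

This is a linear program. Let x1 = barrels of butane, x2 = barrels of ethanol, x3 = barrels of MTBE, x4 = barrels of alkylate, x5 = barrels of raffinate, x6 = barrels of straight-run naphtha.
min 46.09x1 + 89.31x2 + 105.18x3 + 86.7x4 + 82.77x5 + 59.61x6 with:
  2x1 + 1x3 + 2x4 + 1x5 + 30x6 ≤ 35   (sulfur mass)
  124.1x2 + 117.5x3 ≥ 182.8   (oxygenate mass)
  x1, x2, x3, x4, x5, x6 ≥ 0.
The minimum-cost mix takes nothing from butane, MTBE, alkylate, raffinate, straight-run naphtha — only ethanol. The oxygenate mass requirement is met with equality.
Solving gives x2 = 1.473.
Hence cost = 89.31·1.473 = $131.5536.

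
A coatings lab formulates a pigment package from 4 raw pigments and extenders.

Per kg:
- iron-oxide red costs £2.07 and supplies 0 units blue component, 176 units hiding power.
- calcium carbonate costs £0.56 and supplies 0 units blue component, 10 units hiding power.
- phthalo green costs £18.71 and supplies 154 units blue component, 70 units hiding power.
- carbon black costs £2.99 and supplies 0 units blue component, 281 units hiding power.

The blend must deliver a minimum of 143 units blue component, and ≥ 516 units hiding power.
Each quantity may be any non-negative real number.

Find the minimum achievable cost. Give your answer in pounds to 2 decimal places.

Set it up as a linear program. Let x1 = kg of iron-oxide red, x2 = kg of calcium carbonate, x3 = kg of phthalo green, x4 = kg of carbon black.
min 2.07x1 + 0.56x2 + 18.71x3 + 2.99x4 s.t.:
  154x3 ≥ 143   (blue component)
  176x1 + 10x2 + 70x3 + 281x4 ≥ 516   (hiding power)
  x1, x2, x3, x4 ≥ 0.
The cheapest feasible vertex uses only phthalo green, carbon black; iron-oxide red, calcium carbonate are not used. Binding constraints: blue component and hiding power.
Solving gives x3 = 0.9286, x4 = 1.605.
Objective = 18.71·0.9286 + 2.99·1.605 = 22.1731.

£22.17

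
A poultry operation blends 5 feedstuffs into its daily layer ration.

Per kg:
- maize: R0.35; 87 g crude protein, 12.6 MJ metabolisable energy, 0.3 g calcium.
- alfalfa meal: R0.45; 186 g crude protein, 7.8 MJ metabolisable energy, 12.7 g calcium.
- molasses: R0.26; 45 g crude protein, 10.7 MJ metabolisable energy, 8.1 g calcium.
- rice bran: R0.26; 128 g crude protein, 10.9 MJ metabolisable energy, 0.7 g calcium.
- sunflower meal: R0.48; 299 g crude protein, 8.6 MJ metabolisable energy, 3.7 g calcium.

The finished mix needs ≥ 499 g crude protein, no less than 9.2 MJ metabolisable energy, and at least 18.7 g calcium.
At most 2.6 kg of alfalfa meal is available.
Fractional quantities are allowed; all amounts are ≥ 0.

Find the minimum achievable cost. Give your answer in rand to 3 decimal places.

Treat it as an LP. Let x1 = kg of maize, x2 = kg of alfalfa meal, x3 = kg of molasses, x4 = kg of rice bran, x5 = kg of sunflower meal.
Minimise 0.35x1 + 0.45x2 + 0.26x3 + 0.26x4 + 0.48x5 with:
  87x1 + 186x2 + 45x3 + 128x4 + 299x5 ≥ 499   (crude protein)
  12.6x1 + 7.8x2 + 10.7x3 + 10.9x4 + 8.6x5 ≥ 9.2   (metabolisable energy)
  0.3x1 + 12.7x2 + 8.1x3 + 0.7x4 + 3.7x5 ≥ 18.7   (calcium)
  x2 ≤ 2.6
  x1, x2, x3, x4, x5 ≥ 0.
The minimum-cost mix takes nothing from maize, molasses, rice bran — only alfalfa meal, sunflower meal. Binding constraints: crude protein and calcium.
Solving gives x2 = 1.2045, x5 = 0.91959.
Cost = 0.45·1.2045 + 0.48·0.91959 = 0.98343.

R0.983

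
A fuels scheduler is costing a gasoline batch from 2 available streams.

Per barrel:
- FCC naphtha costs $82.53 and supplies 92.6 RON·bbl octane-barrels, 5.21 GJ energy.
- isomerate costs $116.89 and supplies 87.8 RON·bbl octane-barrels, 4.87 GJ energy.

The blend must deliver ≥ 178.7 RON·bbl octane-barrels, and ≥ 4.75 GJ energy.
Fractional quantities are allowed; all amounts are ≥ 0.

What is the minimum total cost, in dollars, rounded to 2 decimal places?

Let x1 = barrels of FCC naphtha, x2 = barrels of isomerate.
Minimize 82.53x1 + 116.89x2 s.t.:
  92.6x1 + 87.8x2 ≥ 178.7   (octane-barrels)
  5.21x1 + 4.87x2 ≥ 4.75   (energy)
  x1, x2 ≥ 0.
At the optimum only FCC naphtha is positive (isomerate = 0). Binding constraint: octane-barrels.
So FCC naphtha = 1.9298 barrels.
Cost = 82.53·1.9298 = 159.2664.

$159.27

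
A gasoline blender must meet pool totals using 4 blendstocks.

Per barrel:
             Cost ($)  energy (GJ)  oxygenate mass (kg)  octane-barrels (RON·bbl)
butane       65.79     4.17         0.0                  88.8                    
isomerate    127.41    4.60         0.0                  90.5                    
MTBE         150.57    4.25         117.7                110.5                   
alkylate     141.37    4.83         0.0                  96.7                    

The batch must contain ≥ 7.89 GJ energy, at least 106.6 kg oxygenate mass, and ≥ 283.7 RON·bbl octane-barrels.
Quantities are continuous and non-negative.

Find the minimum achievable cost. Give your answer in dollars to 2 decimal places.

Let x1 = barrels of butane, x2 = barrels of isomerate, x3 = barrels of MTBE, x4 = barrels of alkylate.
min 65.79x1 + 127.41x2 + 150.57x3 + 141.37x4 subject to:
  4.17x1 + 4.6x2 + 4.25x3 + 4.83x4 ≥ 7.89   (energy)
  117.7x3 ≥ 106.6   (oxygenate mass)
  88.8x1 + 90.5x2 + 110.5x3 + 96.7x4 ≥ 283.7   (octane-barrels)
  x1, x2, x3, x4 ≥ 0.
The minimum-cost mix takes nothing from isomerate, alkylate — only butane, MTBE. The oxygenate mass and octane-barrels requirements are met with equality.
That vertex is x1 = 2.0678, x3 = 0.90569.
Total cost: 65.79·2.0678 + 150.57·0.90569 = 272.4103.

$272.41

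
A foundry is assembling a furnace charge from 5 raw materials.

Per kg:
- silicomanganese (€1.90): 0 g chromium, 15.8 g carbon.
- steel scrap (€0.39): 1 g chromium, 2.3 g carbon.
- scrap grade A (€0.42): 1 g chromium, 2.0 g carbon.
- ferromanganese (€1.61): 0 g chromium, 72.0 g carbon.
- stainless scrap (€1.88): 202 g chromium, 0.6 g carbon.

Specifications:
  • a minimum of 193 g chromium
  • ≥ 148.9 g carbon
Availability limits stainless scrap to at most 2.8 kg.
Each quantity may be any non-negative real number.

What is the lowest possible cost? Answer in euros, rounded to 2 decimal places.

€5.11

Let x1 = kg of silicomanganese, x2 = kg of steel scrap, x3 = kg of scrap grade A, x4 = kg of ferromanganese, x5 = kg of stainless scrap.
Minimise 1.9x1 + 0.39x2 + 0.42x3 + 1.61x4 + 1.88x5 with:
  1x2 + 1x3 + 202x5 ≥ 193   (chromium)
  15.8x1 + 2.3x2 + 2x3 + 72x4 + 0.6x5 ≥ 148.9   (carbon)
  x5 ≤ 2.8
  x1, x2, x3, x4, x5 ≥ 0.
At the optimum only ferromanganese, stainless scrap are positive (silicomanganese, steel scrap, scrap grade A = 0). Binding constraints: chromium and carbon.
That vertex is x4 = 2.06, x5 = 0.9554.
Cost = 1.61·2.06 + 1.88·0.9554 = 5.1128.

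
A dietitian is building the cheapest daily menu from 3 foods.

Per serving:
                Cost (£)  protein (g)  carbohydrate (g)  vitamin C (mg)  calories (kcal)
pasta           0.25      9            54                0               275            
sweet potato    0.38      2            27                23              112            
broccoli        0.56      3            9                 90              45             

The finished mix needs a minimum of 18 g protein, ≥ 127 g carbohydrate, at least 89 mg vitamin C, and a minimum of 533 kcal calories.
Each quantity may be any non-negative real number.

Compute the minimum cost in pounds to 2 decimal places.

This is a linear program. Let x1 = servings of pasta, x2 = servings of sweet potato, x3 = servings of broccoli.
Minimize 0.25x1 + 0.38x2 + 0.56x3 subject to:
  9x1 + 2x2 + 3x3 ≥ 18   (protein)
  54x1 + 27x2 + 9x3 ≥ 127   (carbohydrate)
  23x2 + 90x3 ≥ 89   (vitamin C)
  275x1 + 112x2 + 45x3 ≥ 533   (calories)
  x1, x2, x3 ≥ 0.
The minimum-cost mix takes nothing from sweet potato — only pasta, broccoli. The carbohydrate and vitamin C requirements are met with equality.
Solving gives x1 = 2.187, x3 = 0.9889.
Total cost: 0.25·2.187 + 0.56·0.9889 = 1.1005.

£1.10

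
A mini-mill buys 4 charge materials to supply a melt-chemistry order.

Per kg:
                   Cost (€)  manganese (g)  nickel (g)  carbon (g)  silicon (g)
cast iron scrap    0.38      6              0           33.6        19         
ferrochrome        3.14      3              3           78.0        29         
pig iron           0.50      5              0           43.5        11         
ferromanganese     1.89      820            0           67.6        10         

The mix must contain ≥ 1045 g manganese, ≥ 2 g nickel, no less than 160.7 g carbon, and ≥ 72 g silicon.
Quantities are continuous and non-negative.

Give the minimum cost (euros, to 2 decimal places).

Set it up as a linear program. Let x1 = kg of cast iron scrap, x2 = kg of ferrochrome, x3 = kg of pig iron, x4 = kg of ferromanganese.
min 0.38x1 + 3.14x2 + 0.5x3 + 1.89x4 with:
  6x1 + 3x2 + 5x3 + 820x4 ≥ 1045   (manganese)
  3x2 ≥ 2   (nickel)
  33.6x1 + 78x2 + 43.5x3 + 67.6x4 ≥ 160.7   (carbon)
  19x1 + 29x2 + 11x3 + 10x4 ≥ 72   (silicon)
  x1, x2, x3, x4 ≥ 0.
The optimal basis is {cast iron scrap, ferrochrome, ferromanganese}; pig iron drops out. Binding constraints: manganese, nickel, silicon.
So cast iron scrap = 2.111 kg, ferrochrome = 0.6667 kg, ferromanganese = 1.257 kg.
Total cost: 0.38·2.111 + 3.14·0.6667 + 1.89·1.257 = 5.2713.

€5.27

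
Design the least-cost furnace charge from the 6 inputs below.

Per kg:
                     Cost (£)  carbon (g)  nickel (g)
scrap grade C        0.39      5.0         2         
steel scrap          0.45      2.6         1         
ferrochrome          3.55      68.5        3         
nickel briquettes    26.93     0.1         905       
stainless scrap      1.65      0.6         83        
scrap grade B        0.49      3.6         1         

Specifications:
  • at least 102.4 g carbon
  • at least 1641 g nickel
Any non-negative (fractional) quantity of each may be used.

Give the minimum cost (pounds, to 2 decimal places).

Let x1 = kg of scrap grade C, x2 = kg of steel scrap, x3 = kg of ferrochrome, x4 = kg of nickel briquettes, x5 = kg of stainless scrap, x6 = kg of scrap grade B.
Minimize 0.39x1 + 0.45x2 + 3.55x3 + 26.93x4 + 1.65x5 + 0.49x6 subject to:
  5x1 + 2.6x2 + 68.5x3 + 0.1x4 + 0.6x5 + 3.6x6 ≥ 102.4   (carbon)
  2x1 + 1x2 + 3x3 + 905x4 + 83x5 + 1x6 ≥ 1641   (nickel)
  x1, x2, x3, x4, x5, x6 ≥ 0.
At the optimum only ferrochrome, stainless scrap are positive (scrap grade C, steel scrap, nickel briquettes, scrap grade B = 0). The carbon and nickel requirements are met with equality.
So ferrochrome = 1.3221 kg, stainless scrap = 19.723 kg.
Objective = 3.55·1.3221 + 1.65·19.723 = 37.2364.

£37.24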